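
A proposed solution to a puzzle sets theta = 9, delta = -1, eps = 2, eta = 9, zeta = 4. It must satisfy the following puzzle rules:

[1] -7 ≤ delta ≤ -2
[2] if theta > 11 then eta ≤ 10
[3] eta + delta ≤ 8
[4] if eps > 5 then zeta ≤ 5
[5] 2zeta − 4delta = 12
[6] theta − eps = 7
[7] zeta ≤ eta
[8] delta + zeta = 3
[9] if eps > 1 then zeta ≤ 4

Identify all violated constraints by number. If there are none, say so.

[1] delta = -1 is outside [-7, -2]  ✗
[2] theta = 9, not > 11; antecedent false, conditional vacuously true  ✓
[3] eta + delta = 9 + (-1) = 8; 8 ≤ 8  ✓
[4] eps = 2, not > 5; antecedent false, conditional vacuously true  ✓
[5] 2zeta − 4delta = 2(4) − 4(-1) = 12  ✓
[6] theta − eps = 9 − 2 = 7  ✓
[7] zeta = 4, eta = 9; 4 ≤ 9  ✓
[8] delta + zeta = -1 + 4 = 3  ✓
[9] eps = 2 > 1, so we need zeta ≤ 4; zeta = 4 ≤ 4  ✓

Constraint 1 does not hold.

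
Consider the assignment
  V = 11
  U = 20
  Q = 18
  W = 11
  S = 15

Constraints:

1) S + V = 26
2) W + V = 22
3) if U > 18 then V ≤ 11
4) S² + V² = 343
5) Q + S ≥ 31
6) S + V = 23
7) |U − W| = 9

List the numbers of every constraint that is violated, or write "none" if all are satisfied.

No — constraints 4 and 6 are not satisfied.

1) S + V = 15 + 11 = 26 — holds.
2) W + V = 11 + 11 = 22 — holds.
3) U = 20 > 18, so we need V ≤ 11; V = 11 ≤ 11 — holds.
4) S² + V² = 15² + 11² = 225 + 121 = 346, not 343 — fails.
5) Q + S = 18 + 15 = 33; 33 ≥ 31 — holds.
6) S + V = 15 + 11 = 26, not 23 — fails.
7) |20 − 11| = 9 — holds.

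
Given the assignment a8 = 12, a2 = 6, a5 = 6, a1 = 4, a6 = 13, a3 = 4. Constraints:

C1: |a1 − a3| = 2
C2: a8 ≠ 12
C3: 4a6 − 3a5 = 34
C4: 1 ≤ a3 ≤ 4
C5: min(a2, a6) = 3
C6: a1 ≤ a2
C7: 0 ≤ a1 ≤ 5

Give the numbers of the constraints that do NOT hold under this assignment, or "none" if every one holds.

Violated: 1, 2, and 5.

C1: |4 − 4| = 0, not 2 — fails.
C2: a8 = 12, but 12 is required to differ — fails.
C3: 4a6 − 3a5 = 4(13) − 3(6) = 34 — holds.
C4: a3 = 4 lies in [1, 4] — holds.
C5: min(6, 13) = 6, not 3 — fails.
C6: a1 = 4, a2 = 6; 4 ≤ 6 — holds.
C7: a1 = 4 lies in [0, 5] — holds.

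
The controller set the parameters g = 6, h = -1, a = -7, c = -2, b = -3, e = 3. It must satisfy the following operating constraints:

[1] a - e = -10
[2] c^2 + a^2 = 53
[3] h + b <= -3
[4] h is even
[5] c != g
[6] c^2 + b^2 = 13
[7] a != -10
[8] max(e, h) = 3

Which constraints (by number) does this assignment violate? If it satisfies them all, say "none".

Constraint 4 is violated.

[1] a - e = -7 - 3 = -10 — OK.
[2] c^2 + a^2 = (-2)^2 + (-7)^2 = 4 + 49 = 53 — OK.
[3] h + b = -1 + (-3) = -4; -4 ≤ -3 — OK.
[4] h = -1 is odd — violated.
[5] c = -2, g = 6; distinct — OK.
[6] c^2 + b^2 = (-2)^2 + (-3)^2 = 4 + 9 = 13 — OK.
[7] a = -7, and -7 ≠ -10 — OK.
[8] max(3, -1) = 3 — OK.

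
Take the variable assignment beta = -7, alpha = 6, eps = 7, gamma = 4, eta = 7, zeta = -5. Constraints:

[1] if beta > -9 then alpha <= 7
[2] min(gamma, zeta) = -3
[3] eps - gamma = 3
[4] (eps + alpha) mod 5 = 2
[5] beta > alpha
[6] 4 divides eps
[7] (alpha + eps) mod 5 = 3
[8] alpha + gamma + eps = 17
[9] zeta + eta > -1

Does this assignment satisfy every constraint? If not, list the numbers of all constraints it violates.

Constraints 2, 4, 5, and 6 do not hold.

[1] beta = -7 > -9, so we need alpha ≤ 7; alpha = 6 ≤ 7 — holds.
[2] min(4, -5) = -5, not -3 — does not hold.
[3] eps - gamma = 7 - 4 = 3 — holds.
[4] eps + alpha = 13; 13 mod 5 = 3, not 2 — does not hold.
[5] beta = -7, alpha = 6; -7 ≤ 6 (want >) — does not hold.
[6] 7 = 4*1 + 3, so 4 does not divide 7 — does not hold.
[7] alpha + eps = 13; 13 mod 5 = 3 — holds.
[8] alpha + gamma + eps = 6 + 4 + 7 = 17 — holds.
[9] zeta + eta = -5 + 7 = 2; 2 > -1 — holds.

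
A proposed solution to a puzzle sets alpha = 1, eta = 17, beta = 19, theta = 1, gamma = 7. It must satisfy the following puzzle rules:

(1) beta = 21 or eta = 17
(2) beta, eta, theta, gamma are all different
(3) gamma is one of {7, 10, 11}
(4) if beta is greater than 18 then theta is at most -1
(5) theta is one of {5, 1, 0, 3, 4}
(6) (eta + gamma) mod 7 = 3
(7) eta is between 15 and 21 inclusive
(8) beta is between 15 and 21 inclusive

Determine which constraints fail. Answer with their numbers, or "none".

No — constraint 4 is not satisfied.

(1) beta = 19 ≠ 21, but eta = 17 = 17 (second disjunct)  holds
(2) values 19, 17, 1, 7 are pairwise distinct  holds
(3) gamma = 7 is in {7, 10, 11}  holds
(4) beta = 19 > 18, so we need theta ≤ -1; but theta = 1 > -1  fails
(5) theta = 1 is in {5, 1, 0, 3, 4}  holds
(6) eta + gamma = 24; 24 mod 7 = 3  holds
(7) eta = 17 lies in [15, 21]  holds
(8) beta = 19 lies in [15, 21]  holds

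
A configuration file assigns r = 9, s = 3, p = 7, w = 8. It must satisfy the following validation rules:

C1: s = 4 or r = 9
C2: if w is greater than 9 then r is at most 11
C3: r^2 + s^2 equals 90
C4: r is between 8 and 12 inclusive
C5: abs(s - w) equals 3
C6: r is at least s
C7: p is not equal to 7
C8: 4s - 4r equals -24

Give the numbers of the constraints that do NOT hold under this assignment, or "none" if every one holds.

C1: s = 3 ≠ 4, but r = 9 = 9 (second disjunct)  ✓
C2: w = 8, not > 9; antecedent false, conditional vacuously true  ✓
C3: r^2 + s^2 = 9^2 + 3^2 = 81 + 9 = 90  ✓
C4: r = 9 lies in [8, 12]  ✓
C5: abs(3 - 8) = 5, not 3  ✗
C6: r = 9, s = 3; 9 ≥ 3  ✓
C7: p = 7, but 7 is required to differ  ✗
C8: 4s - 4r = 4(3) - 4(9) = -24  ✓

Constraints 5, 7 are violated.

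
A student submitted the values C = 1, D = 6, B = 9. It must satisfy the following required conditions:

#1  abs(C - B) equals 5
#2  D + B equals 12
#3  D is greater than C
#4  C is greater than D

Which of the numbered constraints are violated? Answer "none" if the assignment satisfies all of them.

#1 abs(1 - 9) = 8, not 5  ✘
#2 D + B = 6 + 9 = 15, not 12  ✘
#3 D = 6, C = 1; 6 > 1  ✔
#4 C = 1, D = 6; 1 ≤ 6 (want >)  ✘

Constraints 1, 2, and 4 are violated.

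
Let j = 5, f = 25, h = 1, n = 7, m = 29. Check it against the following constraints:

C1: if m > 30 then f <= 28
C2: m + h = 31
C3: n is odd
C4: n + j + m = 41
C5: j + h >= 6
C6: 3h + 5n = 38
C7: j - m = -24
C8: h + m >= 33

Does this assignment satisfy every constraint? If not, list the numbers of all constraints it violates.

No — constraints 2 and 8 are not satisfied.

C1: m = 29, not > 30; antecedent false, conditional vacuously true — satisfied.
C2: m + h = 29 + 1 = 30, not 31 — violated.
C3: n = 7 is odd — satisfied.
C4: n + j + m = 7 + 5 + 29 = 41 — satisfied.
C5: j + h = 5 + 1 = 6; 6 ≥ 6 — satisfied.
C6: 3h + 5n = 3(1) + 5(7) = 38 — satisfied.
C7: j - m = 5 - 29 = -24 — satisfied.
C8: h + m = 1 + 29 = 30; 30 < 33, bound 33 not met — violated.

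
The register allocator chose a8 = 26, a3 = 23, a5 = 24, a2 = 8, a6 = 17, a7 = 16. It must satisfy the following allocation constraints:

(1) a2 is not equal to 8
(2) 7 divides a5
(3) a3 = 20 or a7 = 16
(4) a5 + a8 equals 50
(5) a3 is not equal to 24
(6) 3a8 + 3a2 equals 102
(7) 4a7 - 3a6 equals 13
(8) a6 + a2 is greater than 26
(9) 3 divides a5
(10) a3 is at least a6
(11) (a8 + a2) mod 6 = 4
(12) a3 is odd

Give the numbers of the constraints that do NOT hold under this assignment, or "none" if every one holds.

Constraints 1, 2, and 8 are violated.

(1) a2 = 8, but 8 is required to differ — violated.
(2) 24 = 7*3 + 3, so 7 does not divide 24 — violated.
(3) a3 = 23 ≠ 20, but a7 = 16 = 16 (second disjunct) — satisfied.
(4) a5 + a8 = 24 + 26 = 50 — satisfied.
(5) a3 = 23, and 23 ≠ 24 — satisfied.
(6) 3a8 + 3a2 = 3(26) + 3(8) = 102 — satisfied.
(7) 4a7 - 3a6 = 4(16) - 3(17) = 13 — satisfied.
(8) a6 + a2 = 17 + 8 = 25; 25 ≤ 26, bound 26 not met — violated.
(9) 24 / 3 = 8, so 3 divides 24 — satisfied.
(10) a3 = 23, a6 = 17; 23 ≥ 17 — satisfied.
(11) a8 + a2 = 34; 34 mod 6 = 4 — satisfied.
(12) a3 = 23 is odd — satisfied.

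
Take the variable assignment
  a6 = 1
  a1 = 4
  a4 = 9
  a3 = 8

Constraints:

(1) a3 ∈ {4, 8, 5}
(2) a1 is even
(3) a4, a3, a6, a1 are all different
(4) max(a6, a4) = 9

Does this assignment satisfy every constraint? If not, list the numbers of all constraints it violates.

(1) a3 = 8 is in {4, 8, 5}  ✔
(2) a1 = 4 is even  ✔
(3) values 9, 8, 1, 4 are pairwise distinct  ✔
(4) max(1, 9) = 9  ✔

The assignment satisfies every constraint.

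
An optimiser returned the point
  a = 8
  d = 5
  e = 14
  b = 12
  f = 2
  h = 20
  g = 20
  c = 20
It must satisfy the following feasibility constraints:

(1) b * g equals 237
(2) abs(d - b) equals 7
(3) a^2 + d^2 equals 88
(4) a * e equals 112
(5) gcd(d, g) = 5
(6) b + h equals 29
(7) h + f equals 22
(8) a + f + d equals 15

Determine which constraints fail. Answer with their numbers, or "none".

No — constraints 1, 3, and 6 are not satisfied.

(1) b * g = 12 * 20 = 240, not 237  FAIL
(2) abs(5 - 12) = 7  OK
(3) a^2 + d^2 = 8^2 + 5^2 = 64 + 25 = 89, not 88  FAIL
(4) a * e = 8 * 14 = 112  OK
(5) gcd(5, 20) = 5  OK
(6) b + h = 12 + 20 = 32, not 29  FAIL
(7) h + f = 20 + 2 = 22  OK
(8) a + f + d = 8 + 2 + 5 = 15  OK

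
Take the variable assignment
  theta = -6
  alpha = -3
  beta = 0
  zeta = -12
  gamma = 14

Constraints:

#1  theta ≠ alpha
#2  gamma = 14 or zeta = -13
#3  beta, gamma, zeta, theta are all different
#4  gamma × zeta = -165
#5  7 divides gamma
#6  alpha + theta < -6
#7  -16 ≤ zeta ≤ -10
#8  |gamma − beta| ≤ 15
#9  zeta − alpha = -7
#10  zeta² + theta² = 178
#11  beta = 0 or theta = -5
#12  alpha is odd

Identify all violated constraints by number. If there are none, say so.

Violated: 4, 9, and 10.

#1 theta = -6, alpha = -3; distinct — OK.
#2 gamma = 14 = 14 (first disjunct) — OK.
#3 values 0, 14, -12, -6 are pairwise distinct — OK.
#4 gamma × zeta = 14 × (-12) = -168, not -165 — violated.
#5 14 / 7 = 2, so 7 divides 14 — OK.
#6 alpha + theta = -3 + (-6) = -9; -9 < -6 — OK.
#7 zeta = -12 lies in [-16, -10] — OK.
#8 |14 − 0| = 14; 14 ≤ 15 — OK.
#9 zeta − alpha = -12 − (-3) = -9, not -7 — violated.
#10 zeta² + theta² = (-12)² + (-6)² = 144 + 36 = 180, not 178 — violated.
#11 beta = 0 = 0 (first disjunct) — OK.
#12 alpha = -3 is odd — OK.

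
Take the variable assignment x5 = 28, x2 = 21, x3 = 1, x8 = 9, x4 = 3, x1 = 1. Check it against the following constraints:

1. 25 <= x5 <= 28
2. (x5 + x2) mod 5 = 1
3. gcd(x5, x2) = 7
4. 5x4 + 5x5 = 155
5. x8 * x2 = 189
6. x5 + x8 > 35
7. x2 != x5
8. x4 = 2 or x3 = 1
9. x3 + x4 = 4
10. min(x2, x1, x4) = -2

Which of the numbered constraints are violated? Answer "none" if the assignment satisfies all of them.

1. x5 = 28 lies in [25, 28]  ✔
2. x5 + x2 = 49; 49 mod 5 = 4, not 1  ✘
3. gcd(28, 21) = 7  ✔
4. 5x4 + 5x5 = 5(3) + 5(28) = 155  ✔
5. x8 * x2 = 9 * 21 = 189  ✔
6. x5 + x8 = 28 + 9 = 37; 37 > 35  ✔
7. x2 = 21, x5 = 28; distinct  ✔
8. x4 = 3 ≠ 2, but x3 = 1 = 1 (second disjunct)  ✔
9. x3 + x4 = 1 + 3 = 4  ✔
10. min(21, 1, 3) = 1, not -2  ✘

Violated: 2, 10.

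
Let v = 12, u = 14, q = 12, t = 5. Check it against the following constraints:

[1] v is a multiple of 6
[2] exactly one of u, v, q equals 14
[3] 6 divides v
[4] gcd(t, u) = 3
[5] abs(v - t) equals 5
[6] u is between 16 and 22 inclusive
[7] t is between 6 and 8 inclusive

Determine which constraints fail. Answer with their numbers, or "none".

[1] 12 / 6 = 2, so 6 divides 12  ✓
[2] u=14, v=12, q=12; 1 of them equals 14  ✓
[3] 12 / 6 = 2, so 6 divides 12  ✓
[4] gcd(5, 14) = 1, not 3  ✗
[5] abs(12 - 5) = 7, not 5  ✗
[6] u = 14 is outside [16, 22]  ✗
[7] t = 5 is outside [6, 8]  ✗

The assignment fails constraints 4, 5, 6, 7.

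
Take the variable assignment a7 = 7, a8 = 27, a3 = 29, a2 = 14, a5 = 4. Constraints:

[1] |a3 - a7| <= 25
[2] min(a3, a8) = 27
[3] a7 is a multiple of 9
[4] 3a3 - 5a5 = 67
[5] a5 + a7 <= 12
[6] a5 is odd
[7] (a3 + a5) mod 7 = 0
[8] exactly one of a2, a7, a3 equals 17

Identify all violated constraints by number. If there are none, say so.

No — constraints 3, 6, 7, and 8 are not satisfied.

[1] |29 - 7| = 22; 22 ≤ 25  OK
[2] min(29, 27) = 27  OK
[3] 7 = 9*0 + 7, so 9 does not divide 7  FAIL
[4] 3a3 - 5a5 = 3(29) - 5(4) = 67  OK
[5] a5 + a7 = 4 + 7 = 11; 11 ≤ 12  OK
[6] a5 = 4 is even  FAIL
[7] a3 + a5 = 33; 33 mod 7 = 5, not 0  FAIL
[8] a2=14, a7=7, a3=29; 0 of them equal 17, not exactly one  FAIL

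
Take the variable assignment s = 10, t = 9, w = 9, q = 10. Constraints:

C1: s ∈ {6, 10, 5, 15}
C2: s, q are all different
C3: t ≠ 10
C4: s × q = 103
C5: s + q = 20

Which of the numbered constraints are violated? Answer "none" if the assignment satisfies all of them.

No — constraints 2, 4 are not satisfied.

C1: s = 10 is in {6, 10, 5, 15} — holds.
C2: s = q = 10, not all different — does not hold.
C3: t = 9, and 9 ≠ 10 — holds.
C4: s × q = 10 × 10 = 100, not 103 — does not hold.
C5: s + q = 10 + 10 = 20 — holds.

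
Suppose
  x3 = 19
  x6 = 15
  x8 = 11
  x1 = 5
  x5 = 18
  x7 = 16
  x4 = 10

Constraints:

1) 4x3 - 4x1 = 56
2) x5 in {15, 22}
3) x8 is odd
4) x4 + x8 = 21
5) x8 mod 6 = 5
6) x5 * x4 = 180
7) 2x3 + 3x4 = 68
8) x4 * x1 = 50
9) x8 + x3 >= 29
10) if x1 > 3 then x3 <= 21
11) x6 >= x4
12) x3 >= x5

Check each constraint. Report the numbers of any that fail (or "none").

1) 4x3 - 4x1 = 4(19) - 4(5) = 56  OK
2) x5 = 18 is not in {15, 22}  FAIL
3) x8 = 11 is odd  OK
4) x4 + x8 = 10 + 11 = 21  OK
5) 11 mod 6 = 5  OK
6) x5 * x4 = 18 * 10 = 180  OK
7) 2x3 + 3x4 = 2(19) + 3(10) = 68  OK
8) x4 * x1 = 10 * 5 = 50  OK
9) x8 + x3 = 11 + 19 = 30; 30 ≥ 29  OK
10) x1 = 5 > 3, so we need x3 ≤ 21; x3 = 19 ≤ 21  OK
11) x6 = 15, x4 = 10; 15 ≥ 10  OK
12) x3 = 19, x5 = 18; 19 ≥ 18  OK

The assignment fails constraint 2.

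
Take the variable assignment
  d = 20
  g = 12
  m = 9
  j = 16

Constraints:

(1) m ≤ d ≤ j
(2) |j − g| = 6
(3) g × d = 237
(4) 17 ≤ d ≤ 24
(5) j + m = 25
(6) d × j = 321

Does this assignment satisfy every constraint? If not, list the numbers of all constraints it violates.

(1) values 9, 20, 16; d = 20 is not ≤ j = 16 — violated.
(2) |16 − 12| = 4, not 6 — violated.
(3) g × d = 12 × 20 = 240, not 237 — violated.
(4) d = 20 lies in [17, 24] — satisfied.
(5) j + m = 16 + 9 = 25 — satisfied.
(6) d × j = 20 × 16 = 320, not 321 — violated.

No — constraints 1, 2, 3, and 6 are not satisfied.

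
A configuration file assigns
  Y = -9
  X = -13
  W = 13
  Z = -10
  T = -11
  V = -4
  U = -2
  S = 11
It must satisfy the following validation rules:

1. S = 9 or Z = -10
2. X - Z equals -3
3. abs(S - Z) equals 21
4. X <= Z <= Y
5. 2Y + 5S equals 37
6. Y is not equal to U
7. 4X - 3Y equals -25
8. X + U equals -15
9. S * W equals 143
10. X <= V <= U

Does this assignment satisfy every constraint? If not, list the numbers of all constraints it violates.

1. S = 11 ≠ 9, but Z = -10 = -10 (second disjunct)  yes
2. X - Z = -13 - (-10) = -3  yes
3. abs(11 - (-10)) = 21  yes
4. values -13 <= -10 <= -9  yes
5. 2Y + 5S = 2(-9) + 5(11) = 37  yes
6. Y = -9, U = -2; distinct  yes
7. 4X - 3Y = 4(-13) - 3(-9) = -25  yes
8. X + U = -13 + (-2) = -15  yes
9. S * W = 11 * 13 = 143  yes
10. values -13 <= -4 <= -2  yes

No violations.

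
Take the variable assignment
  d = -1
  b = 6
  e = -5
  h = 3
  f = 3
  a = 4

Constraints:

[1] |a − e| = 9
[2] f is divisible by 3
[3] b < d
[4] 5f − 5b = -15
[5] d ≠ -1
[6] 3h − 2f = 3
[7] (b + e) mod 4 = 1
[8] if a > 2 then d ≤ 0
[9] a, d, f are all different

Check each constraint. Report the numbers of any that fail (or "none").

The assignment fails constraints 3 and 5.

[1] |4 − (-5)| = 9  yes
[2] 3 / 3 = 1, so 3 divides 3  yes
[3] b = 6, d = -1; 6 ≥ -1 (want <)  no
[4] 5f − 5b = 5(3) − 5(6) = -15  yes
[5] d = -1, but -1 is required to differ  no
[6] 3h − 2f = 3(3) − 2(3) = 3  yes
[7] b + e = 1; 1 mod 4 = 1  yes
[8] a = 4 > 2, so we need d ≤ 0; d = -1 ≤ 0  yes
[9] values 4, -1, 3 are pairwise distinct  yes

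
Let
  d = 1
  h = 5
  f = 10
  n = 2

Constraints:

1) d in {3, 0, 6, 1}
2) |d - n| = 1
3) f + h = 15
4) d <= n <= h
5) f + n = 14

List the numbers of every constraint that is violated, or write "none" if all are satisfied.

Violated: 5.

1) d = 1 is in {3, 0, 6, 1}  yes
2) |1 - 2| = 1  yes
3) f + h = 10 + 5 = 15  yes
4) values 1 <= 2 <= 5  yes
5) f + n = 10 + 2 = 12, not 14  no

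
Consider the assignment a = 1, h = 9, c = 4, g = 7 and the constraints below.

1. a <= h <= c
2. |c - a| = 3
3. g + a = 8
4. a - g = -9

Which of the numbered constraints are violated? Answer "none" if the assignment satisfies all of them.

1. values 1, 9, 4; h = 9 is not <= c = 4  false
2. |4 - 1| = 3  true
3. g + a = 7 + 1 = 8  true
4. a - g = 1 - 7 = -6, not -9  false

Violated: 1 and 4.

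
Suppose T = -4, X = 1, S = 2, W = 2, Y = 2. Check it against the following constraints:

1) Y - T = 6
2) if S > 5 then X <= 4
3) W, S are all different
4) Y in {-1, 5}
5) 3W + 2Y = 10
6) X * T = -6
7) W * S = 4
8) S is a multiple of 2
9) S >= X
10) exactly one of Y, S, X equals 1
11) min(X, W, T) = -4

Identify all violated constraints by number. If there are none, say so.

Constraints 3, 4, and 6 do not hold.

1) Y - T = 2 - (-4) = 6  ✔
2) S = 2, not > 5; antecedent false, conditional vacuously true  ✔
3) W = S = 2, not all different  ✘
4) Y = 2 is not in {-1, 5}  ✘
5) 3W + 2Y = 3(2) + 2(2) = 10  ✔
6) X * T = 1 * (-4) = -4, not -6  ✘
7) W * S = 2 * 2 = 4  ✔
8) 2 / 2 = 1, so 2 divides 2  ✔
9) S = 2, X = 1; 2 ≥ 1  ✔
10) Y=2, S=2, X=1; 1 of them equals 1  ✔
11) min(1, 2, -4) = -4  ✔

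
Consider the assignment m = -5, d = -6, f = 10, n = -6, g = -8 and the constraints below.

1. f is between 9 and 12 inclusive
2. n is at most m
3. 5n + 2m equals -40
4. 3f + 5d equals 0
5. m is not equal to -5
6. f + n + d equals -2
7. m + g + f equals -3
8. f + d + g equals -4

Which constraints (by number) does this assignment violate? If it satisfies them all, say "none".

1. f = 10 lies in [9, 12]  ✔
2. n = -6, m = -5; -6 ≤ -5  ✔
3. 5n + 2m = 5(-6) + 2(-5) = -40  ✔
4. 3f + 5d = 3(10) + 5(-6) = 0  ✔
5. m = -5, but -5 is required to differ  ✘
6. f + n + d = 10 + (-6) + (-6) = -2  ✔
7. m + g + f = -5 + (-8) + 10 = -3  ✔
8. f + d + g = 10 + (-6) + (-8) = -4  ✔

Violated: 5.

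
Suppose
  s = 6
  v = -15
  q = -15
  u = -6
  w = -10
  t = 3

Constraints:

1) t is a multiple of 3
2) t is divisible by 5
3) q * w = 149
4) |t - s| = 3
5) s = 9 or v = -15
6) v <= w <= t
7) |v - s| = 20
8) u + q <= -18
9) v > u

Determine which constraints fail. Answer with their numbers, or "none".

1) 3 / 3 = 1, so 3 divides 3 — satisfied.
2) 3 = 5*0 + 3, so 5 does not divide 3 — violated.
3) q * w = -15 * (-10) = 150, not 149 — violated.
4) |3 - 6| = 3 — satisfied.
5) s = 6 ≠ 9, but v = -15 = -15 (second disjunct) — satisfied.
6) values -15 <= -10 <= 3 — satisfied.
7) |-15 - 6| = 21, not 20 — violated.
8) u + q = -6 + (-15) = -21; -21 ≤ -18 — satisfied.
9) v = -15, u = -6; -15 ≤ -6 (want >) — violated.

The assignment fails constraints 2, 3, 7, 9.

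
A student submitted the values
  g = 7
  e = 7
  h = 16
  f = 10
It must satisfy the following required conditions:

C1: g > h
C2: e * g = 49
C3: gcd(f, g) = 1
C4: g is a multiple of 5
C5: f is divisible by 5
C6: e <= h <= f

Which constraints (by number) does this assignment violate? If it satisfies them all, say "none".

Violated: 1, 4, and 6.

C1: g = 7, h = 16; 7 ≤ 16 (want >)  ✗
C2: e * g = 7 * 7 = 49  ✓
C3: gcd(10, 7) = 1  ✓
C4: 7 = 5*1 + 2, so 5 does not divide 7  ✗
C5: 10 / 5 = 2, so 5 divides 10  ✓
C6: values 7, 16, 10; h = 16 is not <= f = 10  ✗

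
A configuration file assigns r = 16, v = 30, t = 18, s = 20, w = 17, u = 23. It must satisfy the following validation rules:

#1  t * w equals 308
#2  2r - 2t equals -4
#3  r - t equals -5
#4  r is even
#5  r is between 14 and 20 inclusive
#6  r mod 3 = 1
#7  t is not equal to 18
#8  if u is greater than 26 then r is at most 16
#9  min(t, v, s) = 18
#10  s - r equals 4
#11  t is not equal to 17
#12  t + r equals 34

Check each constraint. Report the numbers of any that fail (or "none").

#1 t * w = 18 * 17 = 306, not 308 — violated.
#2 2r - 2t = 2(16) - 2(18) = -4 — satisfied.
#3 r - t = 16 - 18 = -2, not -5 — violated.
#4 r = 16 is even — satisfied.
#5 r = 16 lies in [14, 20] — satisfied.
#6 16 mod 3 = 1 — satisfied.
#7 t = 18, but 18 is required to differ — violated.
#8 u = 23, not > 26; antecedent false, conditional vacuously true — satisfied.
#9 min(18, 30, 20) = 18 — satisfied.
#10 s - r = 20 - 16 = 4 — satisfied.
#11 t = 18, and 18 ≠ 17 — satisfied.
#12 t + r = 18 + 16 = 34 — satisfied.

Constraints 1, 3, and 7 are violated.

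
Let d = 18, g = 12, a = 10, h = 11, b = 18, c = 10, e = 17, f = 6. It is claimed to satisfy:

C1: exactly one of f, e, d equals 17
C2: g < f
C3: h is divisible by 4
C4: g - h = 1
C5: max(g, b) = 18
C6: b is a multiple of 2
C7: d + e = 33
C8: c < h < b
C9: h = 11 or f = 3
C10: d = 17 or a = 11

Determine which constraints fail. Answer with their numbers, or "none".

No — constraints 2, 3, 7, 10 are not satisfied.

C1: f=6, e=17, d=18; 1 of them equals 17 — satisfied.
C2: g = 12, f = 6; 12 ≥ 6 (want <) — violated.
C3: 11 = 4*2 + 3, so 4 does not divide 11 — violated.
C4: g - h = 12 - 11 = 1 — satisfied.
C5: max(12, 18) = 18 — satisfied.
C6: 18 / 2 = 9, so 2 divides 18 — satisfied.
C7: d + e = 18 + 17 = 35, not 33 — violated.
C8: values 10 < 11 < 18 — satisfied.
C9: h = 11 = 11 (first disjunct) — satisfied.
C10: d = 18 ≠ 17 and a = 10 ≠ 11; both disjuncts false — violated.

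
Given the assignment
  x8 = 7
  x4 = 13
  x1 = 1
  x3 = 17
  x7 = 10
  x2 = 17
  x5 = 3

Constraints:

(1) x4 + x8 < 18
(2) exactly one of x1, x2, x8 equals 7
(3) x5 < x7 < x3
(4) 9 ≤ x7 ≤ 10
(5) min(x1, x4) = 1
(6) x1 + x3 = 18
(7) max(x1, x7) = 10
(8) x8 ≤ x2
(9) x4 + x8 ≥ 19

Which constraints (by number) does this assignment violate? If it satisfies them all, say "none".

No — constraint 1 is not satisfied.

(1) x4 + x8 = 13 + 7 = 20; 20 ≥ 18, bound 18 not met — fails.
(2) x1=1, x2=17, x8=7; 1 of them equals 7 — holds.
(3) values 3 < 10 < 17 — holds.
(4) x7 = 10 lies in [9, 10] — holds.
(5) min(1, 13) = 1 — holds.
(6) x1 + x3 = 1 + 17 = 18 — holds.
(7) max(1, 10) = 10 — holds.
(8) x8 = 7, x2 = 17; 7 ≤ 17 — holds.
(9) x4 + x8 = 13 + 7 = 20; 20 ≥ 19 — holds.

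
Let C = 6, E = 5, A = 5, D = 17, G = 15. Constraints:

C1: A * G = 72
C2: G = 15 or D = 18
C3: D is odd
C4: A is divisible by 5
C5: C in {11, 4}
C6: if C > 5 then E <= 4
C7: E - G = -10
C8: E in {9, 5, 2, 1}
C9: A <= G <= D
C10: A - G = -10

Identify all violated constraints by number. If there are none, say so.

C1: A * G = 5 * 15 = 75, not 72  fails
C2: G = 15 = 15 (first disjunct)  holds
C3: D = 17 is odd  holds
C4: 5 / 5 = 1, so 5 divides 5  holds
C5: C = 6 is not in {11, 4}  fails
C6: C = 6 > 5, so we need E ≤ 4; but E = 5 > 4  fails
C7: E - G = 5 - 15 = -10  holds
C8: E = 5 is in {9, 5, 2, 1}  holds
C9: values 5 <= 15 <= 17  holds
C10: A - G = 5 - 15 = -10  holds

The assignment fails constraints 1, 5, and 6.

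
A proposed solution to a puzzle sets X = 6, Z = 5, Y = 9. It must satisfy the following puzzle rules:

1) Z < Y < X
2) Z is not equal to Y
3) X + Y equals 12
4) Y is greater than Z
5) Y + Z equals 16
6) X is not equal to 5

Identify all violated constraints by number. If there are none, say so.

1) values 5, 9, 6; Y = 9 is not < X = 6  fails
2) Z = 5, Y = 9; distinct  holds
3) X + Y = 6 + 9 = 15, not 12  fails
4) Y = 9, Z = 5; 9 > 5  holds
5) Y + Z = 9 + 5 = 14, not 16  fails
6) X = 6, and 6 ≠ 5  holds

Constraints 1, 3, and 5 are violated.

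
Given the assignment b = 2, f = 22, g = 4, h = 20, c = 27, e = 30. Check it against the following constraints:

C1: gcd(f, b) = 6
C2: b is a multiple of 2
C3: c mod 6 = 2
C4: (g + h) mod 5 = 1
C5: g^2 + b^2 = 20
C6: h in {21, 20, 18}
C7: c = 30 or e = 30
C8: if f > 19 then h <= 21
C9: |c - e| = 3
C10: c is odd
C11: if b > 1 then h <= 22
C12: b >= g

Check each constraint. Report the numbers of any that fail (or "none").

C1: gcd(22, 2) = 2, not 6 — violated.
C2: 2 / 2 = 1, so 2 divides 2 — satisfied.
C3: 27 mod 6 = 3, not 2 — violated.
C4: g + h = 24; 24 mod 5 = 4, not 1 — violated.
C5: g^2 + b^2 = 4^2 + 2^2 = 16 + 4 = 20 — satisfied.
C6: h = 20 is in {21, 20, 18} — satisfied.
C7: c = 27 ≠ 30, but e = 30 = 30 (second disjunct) — satisfied.
C8: f = 22 > 19, so we need h ≤ 21; h = 20 ≤ 21 — satisfied.
C9: |27 - 30| = 3 — satisfied.
C10: c = 27 is odd — satisfied.
C11: b = 2 > 1, so we need h ≤ 22; h = 20 ≤ 22 — satisfied.
C12: b = 2, g = 4; 2 < 4 (want ≥) — violated.

No — constraints 1, 3, 4, 12 are not satisfied.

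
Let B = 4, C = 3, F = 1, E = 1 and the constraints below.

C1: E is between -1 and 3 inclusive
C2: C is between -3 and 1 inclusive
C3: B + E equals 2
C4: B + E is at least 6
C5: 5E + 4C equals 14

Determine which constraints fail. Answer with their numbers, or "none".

C1: E = 1 lies in [-1, 3] — OK.
C2: C = 3 is outside [-3, 1] — violated.
C3: B + E = 4 + 1 = 5, not 2 — violated.
C4: B + E = 4 + 1 = 5; 5 < 6, bound 6 not met — violated.
C5: 5E + 4C = 5(1) + 4(3) = 17, not 14 — violated.

The assignment fails constraints 2, 3, 4, and 5.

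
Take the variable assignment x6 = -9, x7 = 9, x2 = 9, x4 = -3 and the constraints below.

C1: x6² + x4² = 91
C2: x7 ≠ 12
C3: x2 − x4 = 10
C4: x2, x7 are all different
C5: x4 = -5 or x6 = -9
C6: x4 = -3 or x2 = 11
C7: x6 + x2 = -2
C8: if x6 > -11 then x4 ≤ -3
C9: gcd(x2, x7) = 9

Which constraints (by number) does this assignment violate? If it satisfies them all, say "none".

C1: x6² + x4² = (-9)² + (-3)² = 81 + 9 = 90, not 91  false
C2: x7 = 9, and 9 ≠ 12  true
C3: x2 − x4 = 9 − (-3) = 12, not 10  false
C4: x2 = x7 = 9, not all different  false
C5: x4 = -3 ≠ -5, but x6 = -9 = -9 (second disjunct)  true
C6: x4 = -3 = -3 (first disjunct)  true
C7: x6 + x2 = -9 + 9 = 0, not -2  false
C8: x6 = -9 > -11, so we need x4 ≤ -3; x4 = -3 ≤ -3  true
C9: gcd(9, 9) = 9  true

Constraints 1, 3, 4, and 7 are violated.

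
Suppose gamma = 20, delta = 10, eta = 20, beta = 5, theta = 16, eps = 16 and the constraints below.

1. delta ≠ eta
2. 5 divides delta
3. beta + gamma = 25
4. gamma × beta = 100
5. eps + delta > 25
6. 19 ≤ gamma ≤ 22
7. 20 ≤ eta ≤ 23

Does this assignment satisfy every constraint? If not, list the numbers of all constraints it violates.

All constraints are satisfied.

1. delta = 10, eta = 20; distinct  holds
2. 10 / 5 = 2, so 5 divides 10  holds
3. beta + gamma = 5 + 20 = 25  holds
4. gamma × beta = 20 × 5 = 100  holds
5. eps + delta = 16 + 10 = 26; 26 > 25  holds
6. gamma = 20 lies in [19, 22]  holds
7. eta = 20 lies in [20, 23]  holds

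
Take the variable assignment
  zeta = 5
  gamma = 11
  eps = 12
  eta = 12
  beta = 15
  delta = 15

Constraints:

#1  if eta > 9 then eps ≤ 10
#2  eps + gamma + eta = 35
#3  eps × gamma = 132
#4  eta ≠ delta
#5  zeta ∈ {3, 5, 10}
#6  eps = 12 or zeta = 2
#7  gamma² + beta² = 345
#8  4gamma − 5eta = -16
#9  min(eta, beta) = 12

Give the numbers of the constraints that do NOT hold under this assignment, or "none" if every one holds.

#1 eta = 12 > 9, so we need eps ≤ 10; but eps = 12 > 10  fails
#2 eps + gamma + eta = 12 + 11 + 12 = 35  holds
#3 eps × gamma = 12 × 11 = 132  holds
#4 eta = 12, delta = 15; distinct  holds
#5 zeta = 5 is in {3, 5, 10}  holds
#6 eps = 12 = 12 (first disjunct)  holds
#7 gamma² + beta² = 11² + 15² = 121 + 225 = 346, not 345  fails
#8 4gamma − 5eta = 4(11) − 5(12) = -16  holds
#9 min(12, 15) = 12  holds

Violated: 1 and 7.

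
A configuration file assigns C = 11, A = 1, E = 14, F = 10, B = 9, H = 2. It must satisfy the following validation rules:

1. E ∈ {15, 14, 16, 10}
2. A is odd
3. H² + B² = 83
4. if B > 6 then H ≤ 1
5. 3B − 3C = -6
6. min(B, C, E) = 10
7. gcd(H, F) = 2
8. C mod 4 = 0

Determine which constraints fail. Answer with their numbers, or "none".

No — constraints 3, 4, 6, 8 are not satisfied.

1. E = 14 is in {15, 14, 16, 10} — OK.
2. A = 1 is odd — OK.
3. H² + B² = 2² + 9² = 4 + 81 = 85, not 83 — violated.
4. B = 9 > 6, so we need H ≤ 1; but H = 2 > 1 — violated.
5. 3B − 3C = 3(9) − 3(11) = -6 — OK.
6. min(9, 11, 14) = 9, not 10 — violated.
7. gcd(2, 10) = 2 — OK.
8. 11 mod 4 = 3, not 0 — violated.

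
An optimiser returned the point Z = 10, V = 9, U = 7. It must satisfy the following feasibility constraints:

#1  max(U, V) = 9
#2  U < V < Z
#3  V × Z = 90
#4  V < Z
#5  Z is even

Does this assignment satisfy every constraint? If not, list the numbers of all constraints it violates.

#1 max(7, 9) = 9  ✔
#2 values 7 < 9 < 10  ✔
#3 V × Z = 9 × 10 = 90  ✔
#4 V = 9, Z = 10; 9 < 10  ✔
#5 Z = 10 is even  ✔

No violations.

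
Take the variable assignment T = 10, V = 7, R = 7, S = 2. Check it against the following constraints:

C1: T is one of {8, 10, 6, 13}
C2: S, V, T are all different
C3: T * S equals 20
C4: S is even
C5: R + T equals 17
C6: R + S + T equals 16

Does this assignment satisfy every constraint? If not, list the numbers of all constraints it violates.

C1: T = 10 is in {8, 10, 6, 13} — holds.
C2: values 2, 7, 10 are pairwise distinct — holds.
C3: T * S = 10 * 2 = 20 — holds.
C4: S = 2 is even — holds.
C5: R + T = 7 + 10 = 17 — holds.
C6: R + S + T = 7 + 2 + 10 = 19, not 16 — does not hold.

The assignment fails constraint 6.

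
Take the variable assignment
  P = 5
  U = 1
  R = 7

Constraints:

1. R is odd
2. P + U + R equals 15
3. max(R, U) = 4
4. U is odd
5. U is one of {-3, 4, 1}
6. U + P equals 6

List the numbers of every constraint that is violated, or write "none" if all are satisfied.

Violated: 2, 3.

1. R = 7 is odd  ✔
2. P + U + R = 5 + 1 + 7 = 13, not 15  ✘
3. max(7, 1) = 7, not 4  ✘
4. U = 1 is odd  ✔
5. U = 1 is in {-3, 4, 1}  ✔
6. U + P = 1 + 5 = 6  ✔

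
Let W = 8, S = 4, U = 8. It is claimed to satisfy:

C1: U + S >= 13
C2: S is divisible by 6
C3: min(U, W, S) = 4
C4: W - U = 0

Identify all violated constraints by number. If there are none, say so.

C1: U + S = 8 + 4 = 12; 12 < 13, bound 13 not met — violated.
C2: 4 = 6*0 + 4, so 6 does not divide 4 — violated.
C3: min(8, 8, 4) = 4 — satisfied.
C4: W - U = 8 - 8 = 0 — satisfied.

Constraints 1 and 2 are violated.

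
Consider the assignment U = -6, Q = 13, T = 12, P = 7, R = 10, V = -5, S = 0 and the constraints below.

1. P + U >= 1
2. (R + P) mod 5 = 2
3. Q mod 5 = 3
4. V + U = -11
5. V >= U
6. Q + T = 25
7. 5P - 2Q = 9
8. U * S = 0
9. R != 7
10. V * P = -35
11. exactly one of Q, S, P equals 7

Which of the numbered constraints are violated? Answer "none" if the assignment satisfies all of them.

1. P + U = 7 + (-6) = 1; 1 ≥ 1 — OK.
2. R + P = 17; 17 mod 5 = 2 — OK.
3. 13 mod 5 = 3 — OK.
4. V + U = -5 + (-6) = -11 — OK.
5. V = -5, U = -6; -5 ≥ -6 — OK.
6. Q + T = 13 + 12 = 25 — OK.
7. 5P - 2Q = 5(7) - 2(13) = 9 — OK.
8. U * S = -6 * 0 = 0 — OK.
9. R = 10, and 10 ≠ 7 — OK.
10. V * P = -5 * 7 = -35 — OK.
11. Q=13, S=0, P=7; 1 of them equals 7 — OK.

The assignment satisfies every constraint.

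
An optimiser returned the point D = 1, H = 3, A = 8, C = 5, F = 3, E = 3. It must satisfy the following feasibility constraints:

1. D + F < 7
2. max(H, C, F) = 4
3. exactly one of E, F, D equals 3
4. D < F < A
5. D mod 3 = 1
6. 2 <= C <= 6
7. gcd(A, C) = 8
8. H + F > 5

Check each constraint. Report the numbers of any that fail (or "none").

Constraints 2, 3, 7 do not hold.

1. D + F = 1 + 3 = 4; 4 < 7  yes
2. max(3, 5, 3) = 5, not 4  no
3. E=3, F=3, D=1; 2 of them equal 3, not exactly one  no
4. values 1 < 3 < 8  yes
5. 1 mod 3 = 1  yes
6. C = 5 lies in [2, 6]  yes
7. gcd(8, 5) = 1, not 8  no
8. H + F = 3 + 3 = 6; 6 > 5  yes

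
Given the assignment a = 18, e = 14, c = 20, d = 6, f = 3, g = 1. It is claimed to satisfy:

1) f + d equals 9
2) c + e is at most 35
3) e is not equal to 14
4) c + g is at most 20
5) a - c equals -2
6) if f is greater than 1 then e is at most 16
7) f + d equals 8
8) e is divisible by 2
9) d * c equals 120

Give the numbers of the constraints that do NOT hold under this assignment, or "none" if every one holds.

1) f + d = 3 + 6 = 9 — holds.
2) c + e = 20 + 14 = 34; 34 ≤ 35 — holds.
3) e = 14, but 14 is required to differ — does not hold.
4) c + g = 20 + 1 = 21; 21 > 20, bound 20 not met — does not hold.
5) a - c = 18 - 20 = -2 — holds.
6) f = 3 > 1, so we need e ≤ 16; e = 14 ≤ 16 — holds.
7) f + d = 3 + 6 = 9, not 8 — does not hold.
8) 14 / 2 = 7, so 2 divides 14 — holds.
9) d * c = 6 * 20 = 120 — holds.

Violated: 3, 4, 7.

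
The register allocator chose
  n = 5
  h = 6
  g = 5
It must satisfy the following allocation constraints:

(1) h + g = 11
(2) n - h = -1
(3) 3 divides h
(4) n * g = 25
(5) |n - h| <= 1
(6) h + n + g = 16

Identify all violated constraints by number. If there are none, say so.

The assignment satisfies every constraint.

(1) h + g = 6 + 5 = 11 — satisfied.
(2) n - h = 5 - 6 = -1 — satisfied.
(3) 6 / 3 = 2, so 3 divides 6 — satisfied.
(4) n * g = 5 * 5 = 25 — satisfied.
(5) |5 - 6| = 1; 1 ≤ 1 — satisfied.
(6) h + n + g = 6 + 5 + 5 = 16 — satisfied.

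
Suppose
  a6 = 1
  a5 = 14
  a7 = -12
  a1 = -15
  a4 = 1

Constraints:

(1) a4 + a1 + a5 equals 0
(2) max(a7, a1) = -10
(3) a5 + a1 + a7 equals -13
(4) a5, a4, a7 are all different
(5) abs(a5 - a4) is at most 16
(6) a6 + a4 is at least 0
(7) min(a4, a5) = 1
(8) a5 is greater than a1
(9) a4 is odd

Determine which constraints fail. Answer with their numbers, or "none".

No — constraint 2 is not satisfied.

(1) a4 + a1 + a5 = 1 + (-15) + 14 = 0 — holds.
(2) max(-12, -15) = -12, not -10 — fails.
(3) a5 + a1 + a7 = 14 + (-15) + (-12) = -13 — holds.
(4) values 14, 1, -12 are pairwise distinct — holds.
(5) abs(14 - 1) = 13; 13 ≤ 16 — holds.
(6) a6 + a4 = 1 + 1 = 2; 2 ≥ 0 — holds.
(7) min(1, 14) = 1 — holds.
(8) a5 = 14, a1 = -15; 14 > -15 — holds.
(9) a4 = 1 is odd — holds.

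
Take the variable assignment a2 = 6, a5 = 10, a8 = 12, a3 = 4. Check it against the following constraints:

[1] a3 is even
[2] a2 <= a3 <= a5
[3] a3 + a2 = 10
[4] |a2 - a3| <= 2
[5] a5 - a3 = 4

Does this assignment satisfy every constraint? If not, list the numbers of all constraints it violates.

The assignment fails constraints 2, 5.

[1] a3 = 4 is even — OK.
[2] values 6, 4, 10; a2 = 6 is not <= a3 = 4 — violated.
[3] a3 + a2 = 4 + 6 = 10 — OK.
[4] |6 - 4| = 2; 2 ≤ 2 — OK.
[5] a5 - a3 = 10 - 4 = 6, not 4 — violated.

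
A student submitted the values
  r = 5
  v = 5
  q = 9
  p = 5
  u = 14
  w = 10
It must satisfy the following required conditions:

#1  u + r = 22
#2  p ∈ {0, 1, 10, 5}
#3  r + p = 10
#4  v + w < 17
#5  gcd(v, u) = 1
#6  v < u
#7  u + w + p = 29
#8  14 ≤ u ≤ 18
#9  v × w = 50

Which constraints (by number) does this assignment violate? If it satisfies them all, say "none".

Violated: 1.

#1 u + r = 14 + 5 = 19, not 22 — violated.
#2 p = 5 is in {0, 1, 10, 5} — OK.
#3 r + p = 5 + 5 = 10 — OK.
#4 v + w = 5 + 10 = 15; 15 < 17 — OK.
#5 gcd(5, 14) = 1 — OK.
#6 v = 5, u = 14; 5 < 14 — OK.
#7 u + w + p = 14 + 10 + 5 = 29 — OK.
#8 u = 14 lies in [14, 18] — OK.
#9 v × w = 5 × 10 = 50 — OK.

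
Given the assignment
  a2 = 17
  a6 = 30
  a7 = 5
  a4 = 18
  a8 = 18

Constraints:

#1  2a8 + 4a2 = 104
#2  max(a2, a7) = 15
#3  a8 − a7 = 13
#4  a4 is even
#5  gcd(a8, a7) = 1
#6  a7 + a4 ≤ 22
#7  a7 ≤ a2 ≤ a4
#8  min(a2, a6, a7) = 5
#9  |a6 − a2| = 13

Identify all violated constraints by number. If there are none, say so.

#1 2a8 + 4a2 = 2(18) + 4(17) = 104  ✔
#2 max(17, 5) = 17, not 15  ✘
#3 a8 − a7 = 18 − 5 = 13  ✔
#4 a4 = 18 is even  ✔
#5 gcd(18, 5) = 1  ✔
#6 a7 + a4 = 5 + 18 = 23; 23 > 22, bound 22 not met  ✘
#7 values 5 ≤ 17 ≤ 18  ✔
#8 min(17, 30, 5) = 5  ✔
#9 |30 − 17| = 13  ✔

The assignment fails constraints 2, 6.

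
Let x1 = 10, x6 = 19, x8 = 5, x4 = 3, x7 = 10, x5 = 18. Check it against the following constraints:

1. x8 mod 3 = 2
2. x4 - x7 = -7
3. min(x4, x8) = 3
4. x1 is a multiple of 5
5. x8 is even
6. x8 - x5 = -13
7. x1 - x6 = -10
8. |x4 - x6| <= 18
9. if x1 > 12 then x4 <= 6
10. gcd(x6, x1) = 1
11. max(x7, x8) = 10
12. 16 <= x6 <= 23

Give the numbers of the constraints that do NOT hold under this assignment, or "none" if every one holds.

The assignment fails constraints 5 and 7.

1. 5 mod 3 = 2 — holds.
2. x4 - x7 = 3 - 10 = -7 — holds.
3. min(3, 5) = 3 — holds.
4. 10 / 5 = 2, so 5 divides 10 — holds.
5. x8 = 5 is odd — does not hold.
6. x8 - x5 = 5 - 18 = -13 — holds.
7. x1 - x6 = 10 - 19 = -9, not -10 — does not hold.
8. |3 - 19| = 16; 16 ≤ 18 — holds.
9. x1 = 10, not > 12; antecedent false, conditional vacuously true — holds.
10. gcd(19, 10) = 1 — holds.
11. max(10, 5) = 10 — holds.
12. x6 = 19 lies in [16, 23] — holds.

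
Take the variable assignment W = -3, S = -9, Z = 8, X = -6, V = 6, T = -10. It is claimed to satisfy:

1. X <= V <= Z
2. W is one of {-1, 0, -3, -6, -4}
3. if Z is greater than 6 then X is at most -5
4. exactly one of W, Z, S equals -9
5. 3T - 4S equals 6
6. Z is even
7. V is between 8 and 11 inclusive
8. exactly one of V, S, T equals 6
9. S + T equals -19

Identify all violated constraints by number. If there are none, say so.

1. values -6 <= 6 <= 8  yes
2. W = -3 is in {-1, 0, -3, -6, -4}  yes
3. Z = 8 > 6, so we need X ≤ -5; X = -6 ≤ -5  yes
4. W=-3, Z=8, S=-9; 1 of them equals -9  yes
5. 3T - 4S = 3(-10) - 4(-9) = 6  yes
6. Z = 8 is even  yes
7. V = 6 is outside [8, 11]  no
8. V=6, S=-9, T=-10; 1 of them equals 6  yes
9. S + T = -9 + (-10) = -19  yes

Violated: 7.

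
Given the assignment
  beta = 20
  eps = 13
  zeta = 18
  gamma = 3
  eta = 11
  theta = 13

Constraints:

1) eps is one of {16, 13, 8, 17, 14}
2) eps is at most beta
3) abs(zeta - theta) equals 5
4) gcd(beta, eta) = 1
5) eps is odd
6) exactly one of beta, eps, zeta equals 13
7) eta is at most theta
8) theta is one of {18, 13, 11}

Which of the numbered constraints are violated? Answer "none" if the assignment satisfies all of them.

Yes — all constraints hold.

1) eps = 13 is in {16, 13, 8, 17, 14} — holds.
2) eps = 13, beta = 20; 13 ≤ 20 — holds.
3) abs(18 - 13) = 5 — holds.
4) gcd(20, 11) = 1 — holds.
5) eps = 13 is odd — holds.
6) beta=20, eps=13, zeta=18; 1 of them equals 13 — holds.
7) eta = 11, theta = 13; 11 ≤ 13 — holds.
8) theta = 13 is in {18, 13, 11} — holds.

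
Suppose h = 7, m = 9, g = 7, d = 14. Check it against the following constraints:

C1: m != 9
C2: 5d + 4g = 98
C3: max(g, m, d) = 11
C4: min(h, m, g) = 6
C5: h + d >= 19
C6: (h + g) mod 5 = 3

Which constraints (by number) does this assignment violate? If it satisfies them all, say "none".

No — constraints 1, 3, 4, and 6 are not satisfied.

C1: m = 9, but 9 is required to differ  fails
C2: 5d + 4g = 5(14) + 4(7) = 98  holds
C3: max(7, 9, 14) = 14, not 11  fails
C4: min(7, 9, 7) = 7, not 6  fails
C5: h + d = 7 + 14 = 21; 21 ≥ 19  holds
C6: h + g = 14; 14 mod 5 = 4, not 3  fails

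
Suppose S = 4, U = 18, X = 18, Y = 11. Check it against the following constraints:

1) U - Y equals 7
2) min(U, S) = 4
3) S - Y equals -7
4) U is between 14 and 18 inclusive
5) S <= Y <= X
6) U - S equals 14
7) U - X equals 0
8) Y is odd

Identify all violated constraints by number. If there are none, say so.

1) U - Y = 18 - 11 = 7 — OK.
2) min(18, 4) = 4 — OK.
3) S - Y = 4 - 11 = -7 — OK.
4) U = 18 lies in [14, 18] — OK.
5) values 4 <= 11 <= 18 — OK.
6) U - S = 18 - 4 = 14 — OK.
7) U - X = 18 - 18 = 0 — OK.
8) Y = 11 is odd — OK.

No violations.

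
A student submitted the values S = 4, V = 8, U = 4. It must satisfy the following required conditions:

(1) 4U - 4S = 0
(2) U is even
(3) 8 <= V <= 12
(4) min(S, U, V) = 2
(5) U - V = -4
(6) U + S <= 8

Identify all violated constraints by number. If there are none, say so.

Constraint 4 is violated.

(1) 4U - 4S = 4(4) - 4(4) = 0  yes
(2) U = 4 is even  yes
(3) V = 8 lies in [8, 12]  yes
(4) min(4, 4, 8) = 4, not 2  no
(5) U - V = 4 - 8 = -4  yes
(6) U + S = 4 + 4 = 8; 8 ≤ 8  yes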